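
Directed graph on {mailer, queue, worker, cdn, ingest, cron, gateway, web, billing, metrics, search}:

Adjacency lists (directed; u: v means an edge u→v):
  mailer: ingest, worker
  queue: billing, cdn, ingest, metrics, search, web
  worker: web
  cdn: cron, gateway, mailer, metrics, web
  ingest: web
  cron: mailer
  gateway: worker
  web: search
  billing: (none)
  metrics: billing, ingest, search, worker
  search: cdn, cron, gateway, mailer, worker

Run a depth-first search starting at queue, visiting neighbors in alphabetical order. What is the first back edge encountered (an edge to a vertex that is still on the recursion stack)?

search->cdn

DFS from queue (visiting neighbors in alphabetical order); mark gray on enter, black on exit:
queue gray
  billing gray
  billing black
  cdn gray
    cron gray
      mailer gray
        ingest gray
          web gray
            search gray
              search→cdn: cdn is gray → back edge
First back edge: search → cdn.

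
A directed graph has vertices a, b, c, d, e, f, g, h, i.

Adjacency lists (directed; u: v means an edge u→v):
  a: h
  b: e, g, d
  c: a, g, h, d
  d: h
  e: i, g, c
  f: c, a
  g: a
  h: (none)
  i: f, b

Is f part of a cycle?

f lies on a cycle iff there is a path from f back to itself.
Exploring from f, it never reaches itself; equivalently, its strongly connected component is a singleton.

No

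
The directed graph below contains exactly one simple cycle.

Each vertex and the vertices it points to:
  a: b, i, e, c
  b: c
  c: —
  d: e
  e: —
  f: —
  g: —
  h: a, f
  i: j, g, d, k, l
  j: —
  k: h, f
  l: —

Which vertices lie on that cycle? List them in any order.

a, h, i, k

DFS with gray/black marking from a:
a gray
  b gray
    c gray
    c black
  b black
  i gray
    j gray
    j black
    g gray
    g black
    d gray
      e gray
      e black
    d black
    k gray
      h gray
        h→a: a is gray → back edge
Back edge closes the cycle a → i → k → h → a; its vertices are {a, h, i, k}.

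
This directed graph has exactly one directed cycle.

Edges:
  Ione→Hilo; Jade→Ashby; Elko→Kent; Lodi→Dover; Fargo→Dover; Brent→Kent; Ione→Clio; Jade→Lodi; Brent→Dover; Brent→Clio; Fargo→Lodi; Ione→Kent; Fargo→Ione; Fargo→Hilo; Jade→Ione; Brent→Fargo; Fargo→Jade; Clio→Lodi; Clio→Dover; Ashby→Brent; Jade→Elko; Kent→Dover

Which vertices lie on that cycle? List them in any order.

DFS with gray/black marking from Fargo:
Fargo gray
  Jade gray
    Ione gray
      Hilo gray
      Hilo black
      Kent gray
        Dover gray
        Dover black
      Kent black
      Clio gray
        Lodi gray
          Lodi→Dover: Dover black — skip
        Lodi black
        Clio→Dover: Dover black — skip
      Clio black
    Ione black
    Ashby gray
      Brent gray
        Brent→Fargo: Fargo is gray → back edge
Back edge closes the cycle Fargo → Jade → Ashby → Brent → Fargo; its vertices are {Jade, Ashby, Brent, Fargo}.

Jade, Ashby, Brent, Fargo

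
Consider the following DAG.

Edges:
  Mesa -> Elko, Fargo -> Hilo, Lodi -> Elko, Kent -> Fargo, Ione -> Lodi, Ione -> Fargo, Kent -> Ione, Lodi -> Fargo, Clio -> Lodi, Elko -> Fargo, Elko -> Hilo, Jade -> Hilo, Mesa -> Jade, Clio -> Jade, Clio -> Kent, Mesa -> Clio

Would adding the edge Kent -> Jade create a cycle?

Adding Kent→Jade creates a cycle iff Jade can already reach Kent.
Explore from Jade: no path reaches Kent. The graph stays acyclic.

No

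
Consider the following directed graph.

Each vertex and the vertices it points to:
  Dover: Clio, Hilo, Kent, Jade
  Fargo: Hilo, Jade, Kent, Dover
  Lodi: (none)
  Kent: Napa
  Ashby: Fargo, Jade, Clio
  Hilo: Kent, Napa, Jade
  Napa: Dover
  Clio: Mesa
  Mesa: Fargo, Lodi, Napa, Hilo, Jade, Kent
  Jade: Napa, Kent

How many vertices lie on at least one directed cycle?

8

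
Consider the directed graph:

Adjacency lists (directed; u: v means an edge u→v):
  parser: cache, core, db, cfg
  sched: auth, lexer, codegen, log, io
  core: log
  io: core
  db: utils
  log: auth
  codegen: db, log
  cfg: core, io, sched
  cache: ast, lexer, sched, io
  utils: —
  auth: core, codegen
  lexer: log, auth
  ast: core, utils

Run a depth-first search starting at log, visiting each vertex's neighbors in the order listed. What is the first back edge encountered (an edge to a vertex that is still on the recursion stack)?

DFS from log (visiting each vertex's neighbors in the order listed); mark gray on enter, black on exit:
log gray
  auth gray
    core gray
      core→log: log is gray → back edge
First back edge: core → log.

core→log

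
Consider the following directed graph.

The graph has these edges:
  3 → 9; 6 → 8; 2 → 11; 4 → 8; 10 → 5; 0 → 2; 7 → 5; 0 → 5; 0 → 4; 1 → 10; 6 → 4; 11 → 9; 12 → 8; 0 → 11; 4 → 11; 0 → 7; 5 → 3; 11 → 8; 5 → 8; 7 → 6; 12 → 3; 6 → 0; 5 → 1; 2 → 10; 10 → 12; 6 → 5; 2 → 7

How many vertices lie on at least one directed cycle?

7

A vertex is on a directed cycle iff it belongs to a strongly connected component of size ≥ 2 (or has a self-loop).
The vertices on cycles are {0, 1, 2, 5, 6, 7, 10} — 7 in total.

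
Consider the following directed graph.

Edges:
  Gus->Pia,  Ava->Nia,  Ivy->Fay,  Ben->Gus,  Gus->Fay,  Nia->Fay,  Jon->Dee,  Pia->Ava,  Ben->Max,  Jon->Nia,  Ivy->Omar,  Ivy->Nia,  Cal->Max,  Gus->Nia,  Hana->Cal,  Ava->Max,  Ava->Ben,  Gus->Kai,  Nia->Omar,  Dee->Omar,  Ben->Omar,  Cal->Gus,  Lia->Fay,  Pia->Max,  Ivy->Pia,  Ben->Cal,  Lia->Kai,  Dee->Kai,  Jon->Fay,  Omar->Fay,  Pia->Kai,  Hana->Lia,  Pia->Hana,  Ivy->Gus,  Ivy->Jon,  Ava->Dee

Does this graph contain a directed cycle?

Yes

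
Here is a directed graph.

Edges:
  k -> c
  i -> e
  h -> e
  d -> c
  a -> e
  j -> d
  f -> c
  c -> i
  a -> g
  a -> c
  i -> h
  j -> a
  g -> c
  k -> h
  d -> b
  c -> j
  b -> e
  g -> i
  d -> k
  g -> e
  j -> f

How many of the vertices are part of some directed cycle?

7

A vertex is on a directed cycle iff it belongs to a strongly connected component of size ≥ 2 (or has a self-loop).
The vertices on cycles are {a, c, d, f, g, j, k} — 7 in total.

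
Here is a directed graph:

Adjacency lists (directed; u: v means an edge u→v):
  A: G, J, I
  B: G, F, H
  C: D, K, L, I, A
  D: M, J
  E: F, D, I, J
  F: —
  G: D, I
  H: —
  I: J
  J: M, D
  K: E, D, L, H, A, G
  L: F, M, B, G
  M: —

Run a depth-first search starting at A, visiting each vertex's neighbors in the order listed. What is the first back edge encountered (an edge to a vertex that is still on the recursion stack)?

J→D

DFS from A (visiting each vertex's neighbors in the order listed); mark gray on enter, black on exit:
A gray
  G gray
    D gray
      M gray
      M black
      J gray
        J→M: M black — skip
        J→D: D is gray → back edge
First back edge: J → D.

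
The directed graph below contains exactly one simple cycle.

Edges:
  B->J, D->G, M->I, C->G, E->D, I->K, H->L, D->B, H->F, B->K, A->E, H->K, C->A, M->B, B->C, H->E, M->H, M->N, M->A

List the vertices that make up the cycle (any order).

A, B, C, D, E

DFS with gray/black marking from B:
B gray
  J gray
  J black
  C gray
    A gray
      E gray
        D gray
          D→B: B is gray → back edge
Back edge closes the cycle B → C → A → E → D → B; its vertices are {A, B, C, D, E}.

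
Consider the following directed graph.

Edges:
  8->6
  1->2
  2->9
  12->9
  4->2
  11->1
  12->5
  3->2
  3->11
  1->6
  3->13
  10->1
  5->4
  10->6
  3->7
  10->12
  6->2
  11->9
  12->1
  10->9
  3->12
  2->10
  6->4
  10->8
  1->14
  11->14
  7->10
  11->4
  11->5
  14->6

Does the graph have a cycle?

Yes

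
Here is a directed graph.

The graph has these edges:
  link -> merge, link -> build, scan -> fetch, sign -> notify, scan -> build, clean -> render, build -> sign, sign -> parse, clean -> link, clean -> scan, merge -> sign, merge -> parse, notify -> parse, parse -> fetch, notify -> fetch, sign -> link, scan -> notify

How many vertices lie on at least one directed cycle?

A vertex is on a directed cycle iff it belongs to a strongly connected component of size ≥ 2 (or has a self-loop).
The vertices on cycles are {link, sign, build, merge} — 4 in total.

4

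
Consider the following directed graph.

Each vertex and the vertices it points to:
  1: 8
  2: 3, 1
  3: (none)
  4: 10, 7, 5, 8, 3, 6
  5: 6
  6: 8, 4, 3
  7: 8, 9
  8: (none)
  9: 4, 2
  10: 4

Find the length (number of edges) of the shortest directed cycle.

For each vertex v, BFS finds the shortest path from v back to v.
The shortest such closed walk is 4 → 10 → 4, length 2.

2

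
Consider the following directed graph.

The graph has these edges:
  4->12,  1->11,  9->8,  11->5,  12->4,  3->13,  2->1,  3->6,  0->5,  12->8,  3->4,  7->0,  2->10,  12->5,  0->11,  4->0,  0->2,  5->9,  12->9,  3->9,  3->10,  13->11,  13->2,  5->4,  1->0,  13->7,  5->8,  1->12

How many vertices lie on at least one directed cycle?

A vertex is on a directed cycle iff it belongs to a strongly connected component of size ≥ 2 (or has a self-loop).
The vertices on cycles are {0, 1, 2, 4, 5, 11, 12} — 7 in total.

7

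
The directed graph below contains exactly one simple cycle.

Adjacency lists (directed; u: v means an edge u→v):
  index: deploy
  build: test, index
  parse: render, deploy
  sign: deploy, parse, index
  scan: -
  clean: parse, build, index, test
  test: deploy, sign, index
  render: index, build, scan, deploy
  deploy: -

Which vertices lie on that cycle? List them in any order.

DFS with gray/black marking from parse:
parse gray
  render gray
    index gray
      deploy gray
      deploy black
    index black
    build gray
      test gray
        test→deploy: deploy black — skip
        sign gray
          sign→deploy: deploy black — skip
          sign→parse: parse is gray → back edge
Back edge closes the cycle parse → render → build → test → sign → parse; its vertices are {sign, test, build, parse, render}.

sign, test, build, parse, render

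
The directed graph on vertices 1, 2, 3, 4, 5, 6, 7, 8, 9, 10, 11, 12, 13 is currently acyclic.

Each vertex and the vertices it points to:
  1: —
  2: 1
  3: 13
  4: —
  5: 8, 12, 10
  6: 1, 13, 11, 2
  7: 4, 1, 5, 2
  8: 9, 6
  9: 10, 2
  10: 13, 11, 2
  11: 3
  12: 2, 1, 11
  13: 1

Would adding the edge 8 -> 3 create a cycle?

Adding 8→3 creates a cycle iff 3 can already reach 8.
Explore from 3: no path reaches 8. The graph stays acyclic.

No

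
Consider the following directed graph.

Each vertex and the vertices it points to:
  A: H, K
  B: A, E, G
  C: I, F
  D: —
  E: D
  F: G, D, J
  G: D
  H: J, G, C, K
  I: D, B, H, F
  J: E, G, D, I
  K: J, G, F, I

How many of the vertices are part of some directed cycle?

8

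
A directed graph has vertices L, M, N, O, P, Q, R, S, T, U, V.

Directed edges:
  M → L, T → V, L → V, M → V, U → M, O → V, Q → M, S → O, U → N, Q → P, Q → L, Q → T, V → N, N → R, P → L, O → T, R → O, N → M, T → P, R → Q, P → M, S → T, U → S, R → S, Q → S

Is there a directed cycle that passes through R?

R is on a cycle iff R can reach itself via ≥1 edge.
R → O → V → N → R — yes.

Yes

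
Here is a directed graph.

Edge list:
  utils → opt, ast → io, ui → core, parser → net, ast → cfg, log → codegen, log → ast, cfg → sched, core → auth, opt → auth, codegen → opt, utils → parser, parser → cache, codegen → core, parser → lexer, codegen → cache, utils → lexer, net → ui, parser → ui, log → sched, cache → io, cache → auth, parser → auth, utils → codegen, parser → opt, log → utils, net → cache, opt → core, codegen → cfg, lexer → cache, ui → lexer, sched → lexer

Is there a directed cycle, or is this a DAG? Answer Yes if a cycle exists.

No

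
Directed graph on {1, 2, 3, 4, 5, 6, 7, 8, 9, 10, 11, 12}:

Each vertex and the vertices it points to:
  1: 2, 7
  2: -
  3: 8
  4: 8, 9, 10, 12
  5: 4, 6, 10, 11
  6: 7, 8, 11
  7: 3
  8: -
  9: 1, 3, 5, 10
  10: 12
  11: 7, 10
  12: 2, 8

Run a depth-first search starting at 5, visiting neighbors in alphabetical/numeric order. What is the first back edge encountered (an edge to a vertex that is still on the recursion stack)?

9->5

DFS from 5 (visiting neighbors in alphabetical/numeric order); mark gray on enter, black on exit:
5 gray
  4 gray
    8 gray
    8 black
    9 gray
      1 gray
        2 gray
        2 black
        7 gray
          3 gray
            3→8: 8 black — skip
          3 black
        7 black
      1 black
      9→3: 3 black — skip
      9→5: 5 is gray → back edge
First back edge: 9 → 5.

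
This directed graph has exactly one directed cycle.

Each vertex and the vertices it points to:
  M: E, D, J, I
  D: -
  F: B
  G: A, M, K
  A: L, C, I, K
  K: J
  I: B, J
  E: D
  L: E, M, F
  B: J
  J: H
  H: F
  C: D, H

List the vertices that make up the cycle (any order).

B, F, H, J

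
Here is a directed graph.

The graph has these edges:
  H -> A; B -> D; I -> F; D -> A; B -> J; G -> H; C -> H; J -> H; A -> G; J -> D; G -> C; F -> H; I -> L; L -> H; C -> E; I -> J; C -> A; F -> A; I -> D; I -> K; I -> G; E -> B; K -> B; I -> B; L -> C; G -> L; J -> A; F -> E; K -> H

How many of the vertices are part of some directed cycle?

9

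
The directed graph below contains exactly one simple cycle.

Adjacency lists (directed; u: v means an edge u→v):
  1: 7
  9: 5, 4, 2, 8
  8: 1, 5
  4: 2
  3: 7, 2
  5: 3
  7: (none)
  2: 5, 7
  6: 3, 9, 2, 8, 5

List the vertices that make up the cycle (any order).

2, 3, 5

DFS with gray/black marking from 3:
3 gray
  7 gray
  7 black
  2 gray
    5 gray
      5→3: 3 is gray → back edge
Back edge closes the cycle 3 → 2 → 5 → 3; its vertices are {2, 3, 5}.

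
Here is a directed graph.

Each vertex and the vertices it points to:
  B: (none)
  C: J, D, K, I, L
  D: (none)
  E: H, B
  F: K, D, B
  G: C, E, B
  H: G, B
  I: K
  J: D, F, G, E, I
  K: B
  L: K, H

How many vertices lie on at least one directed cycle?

A vertex is on a directed cycle iff it belongs to a strongly connected component of size ≥ 2 (or has a self-loop).
The vertices on cycles are {C, E, G, H, J, L} — 6 in total.

6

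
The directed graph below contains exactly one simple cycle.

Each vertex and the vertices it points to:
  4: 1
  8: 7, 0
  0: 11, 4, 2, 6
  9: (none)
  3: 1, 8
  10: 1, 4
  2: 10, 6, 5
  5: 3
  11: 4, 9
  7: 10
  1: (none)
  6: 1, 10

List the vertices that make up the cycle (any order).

0, 2, 3, 5, 8

DFS with gray/black marking from 8:
8 gray
  7 gray
    10 gray
      1 gray
      1 black
      4 gray
        4→1: 1 black — skip
      4 black
    10 black
  7 black
  0 gray
    11 gray
      11→4: 4 black — skip
      9 gray
      9 black
    11 black
    0→4: 4 black — skip
    2 gray
      2→10: 10 black — skip
      6 gray
        6→1: 1 black — skip
        6→10: 10 black — skip
      6 black
      5 gray
        3 gray
          3→1: 1 black — skip
          3→8: 8 is gray → back edge
Back edge closes the cycle 8 → 0 → 2 → 5 → 3 → 8; its vertices are {0, 2, 3, 5, 8}.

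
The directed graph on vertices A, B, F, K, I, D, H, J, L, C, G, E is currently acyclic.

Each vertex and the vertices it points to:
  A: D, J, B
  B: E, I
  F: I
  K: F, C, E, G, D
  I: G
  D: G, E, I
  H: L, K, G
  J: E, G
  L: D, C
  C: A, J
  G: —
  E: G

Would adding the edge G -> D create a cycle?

Yes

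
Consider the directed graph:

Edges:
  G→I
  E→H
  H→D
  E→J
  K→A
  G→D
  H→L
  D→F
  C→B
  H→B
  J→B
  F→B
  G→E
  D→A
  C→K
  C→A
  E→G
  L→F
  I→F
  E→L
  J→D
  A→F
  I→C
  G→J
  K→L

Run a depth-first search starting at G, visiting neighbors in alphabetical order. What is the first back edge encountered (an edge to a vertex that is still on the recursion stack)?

E→G

DFS from G (visiting neighbors in alphabetical order); mark gray on enter, black on exit:
G gray
  D gray
    A gray
      F gray
        B gray
        B black
      F black
    A black
    D→F: F black — skip
  D black
  E gray
    E→G: G is gray → back edge
First back edge: E → G.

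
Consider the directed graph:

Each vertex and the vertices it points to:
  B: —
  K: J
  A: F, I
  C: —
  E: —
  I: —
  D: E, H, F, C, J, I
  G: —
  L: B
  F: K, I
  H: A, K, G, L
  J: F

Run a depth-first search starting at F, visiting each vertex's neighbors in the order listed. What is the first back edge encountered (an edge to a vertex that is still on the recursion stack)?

J→F

DFS from F (visiting each vertex's neighbors in the order listed); mark gray on enter, black on exit:
F gray
  K gray
    J gray
      J→F: F is gray → back edge
First back edge: J → F.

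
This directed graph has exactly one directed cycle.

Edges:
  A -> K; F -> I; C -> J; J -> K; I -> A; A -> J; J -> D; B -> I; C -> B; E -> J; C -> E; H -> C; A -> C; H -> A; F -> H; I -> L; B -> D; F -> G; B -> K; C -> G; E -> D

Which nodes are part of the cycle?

A, B, C, I

DFS with gray/black marking from I:
I gray
  L gray
  L black
  A gray
    C gray
      J gray
        D gray
        D black
        K gray
        K black
      J black
      B gray
        B→D: D black — skip
        B→I: I is gray → back edge
Back edge closes the cycle I → A → C → B → I; its vertices are {A, B, C, I}.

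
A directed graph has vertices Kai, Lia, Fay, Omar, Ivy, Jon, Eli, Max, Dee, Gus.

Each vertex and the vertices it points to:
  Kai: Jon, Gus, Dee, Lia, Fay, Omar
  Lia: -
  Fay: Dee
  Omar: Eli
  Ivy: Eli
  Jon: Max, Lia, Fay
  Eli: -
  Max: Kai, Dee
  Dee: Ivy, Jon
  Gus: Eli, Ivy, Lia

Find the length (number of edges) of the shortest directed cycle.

For each vertex v, BFS finds the shortest path from v back to v.
The shortest such closed walk is Kai → Jon → Max → Kai, length 3.

3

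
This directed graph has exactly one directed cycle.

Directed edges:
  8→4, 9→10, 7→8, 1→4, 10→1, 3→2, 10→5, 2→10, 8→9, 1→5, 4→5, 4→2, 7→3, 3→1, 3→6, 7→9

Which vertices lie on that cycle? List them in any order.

DFS with gray/black marking from 4:
4 gray
  2 gray
    10 gray
      5 gray
      5 black
      1 gray
        1→4: 4 is gray → back edge
Back edge closes the cycle 4 → 2 → 10 → 1 → 4; its vertices are {1, 2, 4, 10}.

1, 2, 4, 10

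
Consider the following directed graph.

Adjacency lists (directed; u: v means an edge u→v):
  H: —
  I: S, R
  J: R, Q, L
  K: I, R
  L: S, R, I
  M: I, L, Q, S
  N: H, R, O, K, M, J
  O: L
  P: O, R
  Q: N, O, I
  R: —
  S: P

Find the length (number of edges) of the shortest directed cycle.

3

For each vertex v, BFS finds the shortest path from v back to v.
The shortest such closed walk is N → J → Q → N, length 3.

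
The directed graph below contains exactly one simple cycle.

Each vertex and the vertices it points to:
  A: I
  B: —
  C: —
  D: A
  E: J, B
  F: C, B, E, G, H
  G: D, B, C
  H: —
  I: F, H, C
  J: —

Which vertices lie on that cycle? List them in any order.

A, D, F, G, I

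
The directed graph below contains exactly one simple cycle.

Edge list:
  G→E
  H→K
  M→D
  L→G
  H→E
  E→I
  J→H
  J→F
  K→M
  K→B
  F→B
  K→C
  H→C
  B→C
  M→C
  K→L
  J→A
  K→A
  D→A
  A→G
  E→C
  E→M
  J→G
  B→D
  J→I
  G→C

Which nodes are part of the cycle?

A, D, E, G, M

DFS with gray/black marking from A:
A gray
  G gray
    E gray
      M gray
        D gray
          D→A: A is gray → back edge
Back edge closes the cycle A → G → E → M → D → A; its vertices are {A, D, E, G, M}.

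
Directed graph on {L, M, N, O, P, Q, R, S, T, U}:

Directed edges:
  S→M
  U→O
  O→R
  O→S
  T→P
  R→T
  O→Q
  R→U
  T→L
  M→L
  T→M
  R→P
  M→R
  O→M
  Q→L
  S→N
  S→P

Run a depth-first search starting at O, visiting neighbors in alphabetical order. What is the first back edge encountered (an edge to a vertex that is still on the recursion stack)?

T→M

DFS from O (visiting neighbors in alphabetical order); mark gray on enter, black on exit:
O gray
  M gray
    L gray
    L black
    R gray
      P gray
      P black
      T gray
        T→L: L black — skip
        T→M: M is gray → back edge
First back edge: T → M.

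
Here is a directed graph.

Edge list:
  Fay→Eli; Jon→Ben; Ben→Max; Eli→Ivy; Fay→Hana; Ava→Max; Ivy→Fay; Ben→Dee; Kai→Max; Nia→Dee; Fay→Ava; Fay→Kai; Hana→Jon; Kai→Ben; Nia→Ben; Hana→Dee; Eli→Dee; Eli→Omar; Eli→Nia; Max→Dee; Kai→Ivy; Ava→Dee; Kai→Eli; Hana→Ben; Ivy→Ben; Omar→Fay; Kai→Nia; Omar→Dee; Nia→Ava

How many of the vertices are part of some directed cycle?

5

A vertex is on a directed cycle iff it belongs to a strongly connected component of size ≥ 2 (or has a self-loop).
The vertices on cycles are {Eli, Fay, Ivy, Kai, Omar} — 5 in total.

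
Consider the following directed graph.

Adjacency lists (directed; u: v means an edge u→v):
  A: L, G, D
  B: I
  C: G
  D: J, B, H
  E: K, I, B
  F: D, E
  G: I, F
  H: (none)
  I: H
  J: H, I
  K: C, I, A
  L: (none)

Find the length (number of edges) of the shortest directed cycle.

5

For each vertex v, BFS finds the shortest path from v back to v.
The shortest such closed walk is A → G → F → E → K → A, length 5.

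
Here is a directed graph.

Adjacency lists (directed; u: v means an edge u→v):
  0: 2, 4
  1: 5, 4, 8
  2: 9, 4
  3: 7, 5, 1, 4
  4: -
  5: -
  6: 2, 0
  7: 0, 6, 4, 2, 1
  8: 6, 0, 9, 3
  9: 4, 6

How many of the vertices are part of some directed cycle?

8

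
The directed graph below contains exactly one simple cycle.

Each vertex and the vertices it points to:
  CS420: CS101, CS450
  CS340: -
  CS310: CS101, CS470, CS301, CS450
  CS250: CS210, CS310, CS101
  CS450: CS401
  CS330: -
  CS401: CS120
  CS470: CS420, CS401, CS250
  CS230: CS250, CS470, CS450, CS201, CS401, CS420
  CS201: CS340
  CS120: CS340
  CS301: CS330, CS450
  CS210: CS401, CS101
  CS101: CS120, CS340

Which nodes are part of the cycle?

CS250, CS310, CS470

DFS with gray/black marking from CS470:
CS470 gray
  CS420 gray
    CS101 gray
      CS120 gray
        CS340 gray
        CS340 black
      CS120 black
      CS101→CS340: CS340 black — skip
    CS101 black
    CS450 gray
      CS401 gray
        CS401→CS120: CS120 black — skip
      CS401 black
    CS450 black
  CS420 black
  CS470→CS401: CS401 black — skip
  CS250 gray
    CS210 gray
      CS210→CS401: CS401 black — skip
      CS210→CS101: CS101 black — skip
    CS210 black
    CS310 gray
      CS310→CS101: CS101 black — skip
      CS310→CS470: CS470 is gray → back edge
Back edge closes the cycle CS470 → CS250 → CS310 → CS470; its vertices are {CS250, CS310, CS470}.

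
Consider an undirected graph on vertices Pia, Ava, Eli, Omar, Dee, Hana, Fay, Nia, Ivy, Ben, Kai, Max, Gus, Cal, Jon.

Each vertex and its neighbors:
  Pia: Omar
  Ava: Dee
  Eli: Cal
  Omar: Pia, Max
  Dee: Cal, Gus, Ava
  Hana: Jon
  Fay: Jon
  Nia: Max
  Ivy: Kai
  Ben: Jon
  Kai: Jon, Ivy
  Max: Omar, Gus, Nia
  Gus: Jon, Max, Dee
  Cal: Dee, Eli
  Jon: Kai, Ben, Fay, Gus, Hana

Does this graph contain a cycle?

DFS, tracking each vertex's parent; an edge to a visited non-parent vertex closes a cycle.
Start from Jon:
visit Jon (parent –)
  visit Kai (parent Jon)
    Kai–Jon: parent, skip
    visit Ivy (parent Kai)
      Ivy–Kai: parent, skip
  visit Ben (parent Jon)
    Ben–Jon: parent, skip
  visit Fay (parent Jon)
    Fay–Jon: parent, skip
  visit Gus (parent Jon)
    Gus–Jon: parent, skip
    visit Max (parent Gus)
      visit Omar (parent Max)
        visit Pia (parent Omar)
          Pia–Omar: parent, skip
        Omar–Max: parent, skip
      Max–Gus: parent, skip
      visit Nia (parent Max)
        Nia–Max: parent, skip
    visit Dee (parent Gus)
      visit Cal (parent Dee)
        Cal–Dee: parent, skip
        visit Eli (parent Cal)
          Eli–Cal: parent, skip
      Dee–Gus: parent, skip
      visit Ava (parent Dee)
        Ava–Dee: parent, skip
  visit Hana (parent Jon)
    Hana–Jon: parent, skip
No non-parent visited neighbor found — the graph is a forest.

No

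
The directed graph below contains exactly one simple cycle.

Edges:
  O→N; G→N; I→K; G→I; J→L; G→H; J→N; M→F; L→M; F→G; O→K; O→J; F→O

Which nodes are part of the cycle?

DFS with gray/black marking from F:
F gray
  G gray
    I gray
      K gray
      K black
    I black
    H gray
    H black
    N gray
    N black
  G black
  O gray
    O→K: K black — skip
    J gray
      J→N: N black — skip
      L gray
        M gray
          M→F: F is gray → back edge
Back edge closes the cycle F → O → J → L → M → F; its vertices are {F, J, L, M, O}.

F, J, L, M, O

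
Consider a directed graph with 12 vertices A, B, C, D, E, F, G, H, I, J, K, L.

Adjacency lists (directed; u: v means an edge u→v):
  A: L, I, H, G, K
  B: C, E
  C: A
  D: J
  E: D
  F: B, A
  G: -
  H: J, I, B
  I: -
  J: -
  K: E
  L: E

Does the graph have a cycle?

Yes

DFS with white/gray/black marking, starting from B:
B gray
  C gray
    A gray
      L gray
        E gray
          D gray
            J gray
            J black
          D black
        E black
      L black
      I gray
      I black
      H gray
        H→J: J black — skip
        H→I: I black — skip
        H→B: B is gray → back edge
Back edge found, so a cycle exists: B → C → A → H → B.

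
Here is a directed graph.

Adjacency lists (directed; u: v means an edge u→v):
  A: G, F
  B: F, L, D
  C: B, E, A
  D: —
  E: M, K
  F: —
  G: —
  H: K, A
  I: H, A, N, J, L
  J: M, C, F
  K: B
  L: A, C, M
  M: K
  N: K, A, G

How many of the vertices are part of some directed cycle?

6

A vertex is on a directed cycle iff it belongs to a strongly connected component of size ≥ 2 (or has a self-loop).
The vertices on cycles are {B, C, E, K, L, M} — 6 in total.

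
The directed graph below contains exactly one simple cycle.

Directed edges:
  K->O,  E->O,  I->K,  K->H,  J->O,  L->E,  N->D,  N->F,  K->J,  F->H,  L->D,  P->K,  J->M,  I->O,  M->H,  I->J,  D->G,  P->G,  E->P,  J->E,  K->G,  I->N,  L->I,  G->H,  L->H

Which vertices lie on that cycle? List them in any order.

E, J, K, P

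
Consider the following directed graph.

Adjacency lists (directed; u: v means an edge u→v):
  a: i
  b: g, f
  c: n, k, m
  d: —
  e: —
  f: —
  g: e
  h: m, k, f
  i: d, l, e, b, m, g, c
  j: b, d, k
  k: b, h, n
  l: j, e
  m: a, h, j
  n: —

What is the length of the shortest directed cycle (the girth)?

2

For each vertex v, BFS finds the shortest path from v back to v.
The shortest such closed walk is m → h → m, length 2.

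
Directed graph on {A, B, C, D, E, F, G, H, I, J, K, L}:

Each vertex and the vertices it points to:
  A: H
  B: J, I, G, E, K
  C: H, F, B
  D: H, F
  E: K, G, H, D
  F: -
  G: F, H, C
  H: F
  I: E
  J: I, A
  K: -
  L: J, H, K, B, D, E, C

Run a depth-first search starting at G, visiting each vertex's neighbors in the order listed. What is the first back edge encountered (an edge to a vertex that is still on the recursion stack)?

DFS from G (visiting each vertex's neighbors in the order listed); mark gray on enter, black on exit:
G gray
  F gray
  F black
  H gray
    H→F: F black — skip
  H black
  C gray
    C→H: H black — skip
    C→F: F black — skip
    B gray
      J gray
        I gray
          E gray
            K gray
            K black
            E→G: G is gray → back edge
First back edge: E → G.

E→G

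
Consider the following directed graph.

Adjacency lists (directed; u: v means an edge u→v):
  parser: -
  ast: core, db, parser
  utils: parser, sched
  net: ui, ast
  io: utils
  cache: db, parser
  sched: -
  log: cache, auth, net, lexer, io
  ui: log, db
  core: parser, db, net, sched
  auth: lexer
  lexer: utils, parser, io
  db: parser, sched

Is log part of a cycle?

Yes

log is on a cycle iff log can reach itself via ≥1 edge.
log → net → ui → log — yes.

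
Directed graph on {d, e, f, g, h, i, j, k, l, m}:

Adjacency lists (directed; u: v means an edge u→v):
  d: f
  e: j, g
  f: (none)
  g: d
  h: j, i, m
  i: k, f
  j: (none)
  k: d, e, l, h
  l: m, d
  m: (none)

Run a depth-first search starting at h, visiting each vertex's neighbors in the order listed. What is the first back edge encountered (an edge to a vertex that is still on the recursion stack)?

k→h

DFS from h (visiting each vertex's neighbors in the order listed); mark gray on enter, black on exit:
h gray
  j gray
  j black
  i gray
    k gray
      d gray
        f gray
        f black
      d black
      e gray
        e→j: j black — skip
        g gray
          g→d: d black — skip
        g black
      e black
      l gray
        m gray
        m black
        l→d: d black — skip
      l black
      k→h: h is gray → back edge
First back edge: k → h.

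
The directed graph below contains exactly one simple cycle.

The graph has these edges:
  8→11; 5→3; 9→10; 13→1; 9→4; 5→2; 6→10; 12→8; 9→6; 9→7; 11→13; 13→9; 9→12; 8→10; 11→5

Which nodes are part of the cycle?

DFS with gray/black marking from 11:
11 gray
  13 gray
    9 gray
      10 gray
      10 black
      7 gray
      7 black
      6 gray
        6→10: 10 black — skip
      6 black
      4 gray
      4 black
      12 gray
        8 gray
          8→10: 10 black — skip
          8→11: 11 is gray → back edge
Back edge closes the cycle 11 → 13 → 9 → 12 → 8 → 11; its vertices are {8, 9, 11, 12, 13}.

8, 9, 11, 12, 13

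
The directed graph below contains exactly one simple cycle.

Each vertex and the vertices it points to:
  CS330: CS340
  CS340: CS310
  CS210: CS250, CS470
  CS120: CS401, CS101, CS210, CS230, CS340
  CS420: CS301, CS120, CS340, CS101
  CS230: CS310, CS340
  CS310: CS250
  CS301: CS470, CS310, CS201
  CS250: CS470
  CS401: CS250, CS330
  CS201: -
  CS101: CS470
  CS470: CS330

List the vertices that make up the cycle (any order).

CS250, CS310, CS330, CS340, CS470

DFS with gray/black marking from CS340:
CS340 gray
  CS310 gray
    CS250 gray
      CS470 gray
        CS330 gray
          CS330→CS340: CS340 is gray → back edge
Back edge closes the cycle CS340 → CS310 → CS250 → CS470 → CS330 → CS340; its vertices are {CS250, CS310, CS330, CS340, CS470}.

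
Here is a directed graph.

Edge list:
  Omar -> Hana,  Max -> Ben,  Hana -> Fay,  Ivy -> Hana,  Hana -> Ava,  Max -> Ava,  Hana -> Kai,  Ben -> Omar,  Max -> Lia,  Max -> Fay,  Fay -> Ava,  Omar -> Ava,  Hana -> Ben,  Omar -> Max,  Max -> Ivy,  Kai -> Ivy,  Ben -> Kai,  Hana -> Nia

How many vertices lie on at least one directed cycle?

6

A vertex is on a directed cycle iff it belongs to a strongly connected component of size ≥ 2 (or has a self-loop).
The vertices on cycles are {Ben, Ivy, Kai, Max, Hana, Omar} — 6 in total.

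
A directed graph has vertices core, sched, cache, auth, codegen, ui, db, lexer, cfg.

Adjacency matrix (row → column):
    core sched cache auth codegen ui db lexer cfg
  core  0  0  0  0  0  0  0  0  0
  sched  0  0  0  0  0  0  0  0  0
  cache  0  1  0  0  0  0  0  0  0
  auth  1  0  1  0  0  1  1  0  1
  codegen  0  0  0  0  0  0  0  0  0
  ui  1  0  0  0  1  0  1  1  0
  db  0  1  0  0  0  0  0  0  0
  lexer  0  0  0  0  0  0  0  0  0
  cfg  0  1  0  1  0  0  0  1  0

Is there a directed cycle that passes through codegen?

No

codegen lies on a cycle iff there is a path from codegen back to itself.
Exploring from codegen, it never reaches itself; equivalently, its strongly connected component is a singleton.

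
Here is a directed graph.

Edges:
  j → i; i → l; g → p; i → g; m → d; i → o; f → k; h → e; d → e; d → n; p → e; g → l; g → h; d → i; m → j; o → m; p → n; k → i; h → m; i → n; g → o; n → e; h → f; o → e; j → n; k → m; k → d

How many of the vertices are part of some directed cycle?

A vertex is on a directed cycle iff it belongs to a strongly connected component of size ≥ 2 (or has a self-loop).
The vertices on cycles are {d, f, g, h, i, j, k, m, o} — 9 in total.

9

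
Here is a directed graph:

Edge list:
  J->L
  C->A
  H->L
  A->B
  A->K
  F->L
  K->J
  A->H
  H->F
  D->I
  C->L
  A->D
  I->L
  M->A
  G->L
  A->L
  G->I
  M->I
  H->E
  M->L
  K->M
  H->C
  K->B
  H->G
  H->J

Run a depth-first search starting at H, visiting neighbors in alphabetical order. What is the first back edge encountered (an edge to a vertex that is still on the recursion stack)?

A→H

DFS from H (visiting neighbors in alphabetical order); mark gray on enter, black on exit:
H gray
  C gray
    A gray
      B gray
      B black
      D gray
        I gray
          L gray
          L black
        I black
      D black
      A→H: H is gray → back edge
First back edge: A → H.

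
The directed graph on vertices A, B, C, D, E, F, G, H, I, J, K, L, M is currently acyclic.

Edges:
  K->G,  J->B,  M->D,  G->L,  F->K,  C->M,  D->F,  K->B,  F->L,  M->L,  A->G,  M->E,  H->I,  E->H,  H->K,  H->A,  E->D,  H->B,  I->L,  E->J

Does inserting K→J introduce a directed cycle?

Adding K→J creates a cycle iff J can already reach K.
Explore from J: no path reaches K. The graph stays acyclic.

No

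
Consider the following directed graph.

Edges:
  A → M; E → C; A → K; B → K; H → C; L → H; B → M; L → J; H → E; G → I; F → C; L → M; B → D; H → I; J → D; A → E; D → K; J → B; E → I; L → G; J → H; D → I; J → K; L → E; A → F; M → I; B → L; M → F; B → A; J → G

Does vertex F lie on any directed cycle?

No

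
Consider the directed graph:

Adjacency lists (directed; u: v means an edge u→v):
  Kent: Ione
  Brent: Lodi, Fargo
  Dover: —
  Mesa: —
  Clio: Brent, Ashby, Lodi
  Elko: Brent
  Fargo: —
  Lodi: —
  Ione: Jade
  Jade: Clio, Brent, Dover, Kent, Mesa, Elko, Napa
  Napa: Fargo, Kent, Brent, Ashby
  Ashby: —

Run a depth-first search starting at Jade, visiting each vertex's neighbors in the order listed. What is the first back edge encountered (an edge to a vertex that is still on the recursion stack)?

Ione→Jade

DFS from Jade (visiting each vertex's neighbors in the order listed); mark gray on enter, black on exit:
Jade gray
  Clio gray
    Brent gray
      Lodi gray
      Lodi black
      Fargo gray
      Fargo black
    Brent black
    Ashby gray
    Ashby black
    Clio→Lodi: Lodi black — skip
  Clio black
  Jade→Brent: Brent black — skip
  Dover gray
  Dover black
  Kent gray
    Ione gray
      Ione→Jade: Jade is gray → back edge
First back edge: Ione → Jade.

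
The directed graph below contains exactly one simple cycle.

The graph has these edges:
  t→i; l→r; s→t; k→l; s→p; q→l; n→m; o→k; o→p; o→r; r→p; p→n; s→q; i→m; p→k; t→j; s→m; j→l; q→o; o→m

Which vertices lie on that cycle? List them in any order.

DFS with gray/black marking from p:
p gray
  k gray
    l gray
      r gray
        r→p: p is gray → back edge
Back edge closes the cycle p → k → l → r → p; its vertices are {k, l, p, r}.

k, l, p, r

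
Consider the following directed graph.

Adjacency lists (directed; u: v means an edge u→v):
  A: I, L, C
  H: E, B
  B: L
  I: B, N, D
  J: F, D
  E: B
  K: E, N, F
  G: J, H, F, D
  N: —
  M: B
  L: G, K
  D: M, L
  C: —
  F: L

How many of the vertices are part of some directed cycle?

10

A vertex is on a directed cycle iff it belongs to a strongly connected component of size ≥ 2 (or has a self-loop).
The vertices on cycles are {B, D, E, F, G, H, J, K, L, M} — 10 in total.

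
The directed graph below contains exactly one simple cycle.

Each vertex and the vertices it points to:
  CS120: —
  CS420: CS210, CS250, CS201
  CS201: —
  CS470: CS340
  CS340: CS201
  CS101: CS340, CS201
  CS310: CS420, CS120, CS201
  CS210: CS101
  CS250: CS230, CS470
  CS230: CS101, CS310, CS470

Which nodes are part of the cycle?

CS230, CS250, CS310, CS420

DFS with gray/black marking from CS310:
CS310 gray
  CS420 gray
    CS210 gray
      CS101 gray
        CS340 gray
          CS201 gray
          CS201 black
        CS340 black
        CS101→CS201: CS201 black — skip
      CS101 black
    CS210 black
    CS250 gray
      CS230 gray
        CS230→CS101: CS101 black — skip
        CS230→CS310: CS310 is gray → back edge
Back edge closes the cycle CS310 → CS420 → CS250 → CS230 → CS310; its vertices are {CS230, CS250, CS310, CS420}.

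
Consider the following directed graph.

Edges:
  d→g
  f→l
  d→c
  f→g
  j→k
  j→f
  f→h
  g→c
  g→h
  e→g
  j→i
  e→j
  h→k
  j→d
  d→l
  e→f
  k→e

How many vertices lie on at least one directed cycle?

7

A vertex is on a directed cycle iff it belongs to a strongly connected component of size ≥ 2 (or has a self-loop).
The vertices on cycles are {d, e, f, g, h, j, k} — 7 in total.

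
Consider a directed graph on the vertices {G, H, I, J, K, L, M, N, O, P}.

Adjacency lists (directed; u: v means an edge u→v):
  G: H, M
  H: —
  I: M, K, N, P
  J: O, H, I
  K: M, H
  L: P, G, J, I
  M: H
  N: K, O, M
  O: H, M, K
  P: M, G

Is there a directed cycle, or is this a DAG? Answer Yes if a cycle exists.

No

DFS with white/gray/black marking, starting from I:
I gray
  M gray
    H gray
    H black
  M black
  K gray
    K→M: M black — skip
    K→H: H black — skip
  K black
  N gray
    N→K: K black — skip
    O gray
      O→H: H black — skip
      O→M: M black — skip
      O→K: K black — skip
    O black
    N→M: M black — skip
  N black
  P gray
    P→M: M black — skip
    G gray
      G→H: H black — skip
      G→M: M black — skip
    G black
  P black
I black
J gray
  J→O: O black — skip
  J→H: H black — skip
  J→I: I black — skip
J black
L gray
  L→P: P black — skip
  L→G: G black — skip
  L→J: J black — skip
  L→I: I black — skip
L black
Every edge goes to a white or black vertex — no back edge, so the graph is acyclic.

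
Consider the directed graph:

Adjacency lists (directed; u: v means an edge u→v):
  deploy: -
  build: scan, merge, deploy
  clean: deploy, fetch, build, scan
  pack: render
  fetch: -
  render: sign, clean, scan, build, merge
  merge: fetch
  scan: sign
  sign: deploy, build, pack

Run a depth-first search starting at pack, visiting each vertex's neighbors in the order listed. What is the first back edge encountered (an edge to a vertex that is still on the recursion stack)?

DFS from pack (visiting each vertex's neighbors in the order listed); mark gray on enter, black on exit:
pack gray
  render gray
    sign gray
      deploy gray
      deploy black
      build gray
        scan gray
          scan→sign: sign is gray → back edge
First back edge: scan → sign.

scan→sign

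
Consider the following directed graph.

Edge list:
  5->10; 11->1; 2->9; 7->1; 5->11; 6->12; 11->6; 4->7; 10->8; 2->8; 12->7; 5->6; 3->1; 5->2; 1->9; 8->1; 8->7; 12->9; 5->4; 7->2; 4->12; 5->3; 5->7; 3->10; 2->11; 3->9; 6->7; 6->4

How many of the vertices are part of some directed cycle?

A vertex is on a directed cycle iff it belongs to a strongly connected component of size ≥ 2 (or has a self-loop).
The vertices on cycles are {2, 4, 6, 7, 8, 11, 12} — 7 in total.

7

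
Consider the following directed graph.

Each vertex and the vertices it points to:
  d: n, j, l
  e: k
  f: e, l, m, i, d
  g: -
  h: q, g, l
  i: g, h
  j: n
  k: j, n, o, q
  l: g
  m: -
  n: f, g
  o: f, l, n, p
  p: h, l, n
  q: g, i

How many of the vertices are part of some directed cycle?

A vertex is on a directed cycle iff it belongs to a strongly connected component of size ≥ 2 (or has a self-loop).
The vertices on cycles are {d, e, f, h, i, j, k, n, o, p, q} — 11 in total.

11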